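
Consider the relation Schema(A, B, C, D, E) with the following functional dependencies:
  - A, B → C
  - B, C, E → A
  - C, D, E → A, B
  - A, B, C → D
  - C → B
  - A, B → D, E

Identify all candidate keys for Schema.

Closure of {A, B} is {A, B, C, D, E}, the whole schema; {A, B} is a candidate key.
Closure of {A, C} is {A, B, C, D, E}, the whole schema; {A, C} is a candidate key.
Closure of {C, E} is {A, B, C, D, E}, the whole schema; {C, E} is a candidate key.
Any other superkey properly contains one of these, so there are no further candidate keys.

{A, B}, {A, C}, {C, E}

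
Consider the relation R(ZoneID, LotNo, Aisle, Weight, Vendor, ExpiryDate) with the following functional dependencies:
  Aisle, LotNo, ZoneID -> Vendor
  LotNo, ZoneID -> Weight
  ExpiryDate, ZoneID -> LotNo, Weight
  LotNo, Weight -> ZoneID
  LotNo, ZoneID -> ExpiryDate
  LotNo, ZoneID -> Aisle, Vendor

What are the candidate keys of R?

{ExpiryDate, ZoneID}, {LotNo, Weight}, {LotNo, ZoneID}

Closure of {ExpiryDate, ZoneID} is {Aisle, ExpiryDate, LotNo, Vendor, Weight, ZoneID}, the whole schema; {ExpiryDate, ZoneID} is a candidate key.
Closure of {LotNo, Weight} is {Aisle, ExpiryDate, LotNo, Vendor, Weight, ZoneID}, the whole schema; {LotNo, Weight} is a candidate key.
Closure of {LotNo, ZoneID} is {Aisle, ExpiryDate, LotNo, Vendor, Weight, ZoneID}, the whole schema; {LotNo, ZoneID} is a candidate key.
These are minimal and exhaustive — every other superkey contains one of them.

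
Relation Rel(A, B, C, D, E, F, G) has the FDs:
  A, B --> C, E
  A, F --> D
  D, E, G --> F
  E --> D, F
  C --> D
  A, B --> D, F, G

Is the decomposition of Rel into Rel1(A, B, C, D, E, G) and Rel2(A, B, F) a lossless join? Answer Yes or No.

Rel1 ∩ Rel2 = {A, B}; its closure under F is {A, B, C, D, E, F, G}.
This includes all of Rel1, so the common attributes are a superkey of Rel1 — the join is lossless.

Yes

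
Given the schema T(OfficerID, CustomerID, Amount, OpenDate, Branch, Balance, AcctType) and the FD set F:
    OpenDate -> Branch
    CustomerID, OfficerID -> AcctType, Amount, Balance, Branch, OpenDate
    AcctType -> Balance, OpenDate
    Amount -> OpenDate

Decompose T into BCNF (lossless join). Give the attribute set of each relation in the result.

{AcctType, Amount, CustomerID, OfficerID}; {AcctType, Balance, OpenDate}; {Branch, OpenDate}

Candidate key of the original relation: {CustomerID, OfficerID}.
Within {AcctType, Amount, Balance, Branch, CustomerID, OfficerID, OpenDate}: {OpenDate}⁺ ∩ {AcctType, Amount, Balance, Branch, CustomerID, OfficerID, OpenDate} = {Branch, OpenDate}, not the whole set, so OpenDate -> Branch violates BCNF; decompose into {Branch, OpenDate} and {AcctType, Amount, Balance, CustomerID, OfficerID, OpenDate}.
{Branch, OpenDate}: every determinant is a superkey — BCNF.
Within {AcctType, Amount, Balance, CustomerID, OfficerID, OpenDate}: {AcctType}⁺ ∩ {AcctType, Amount, Balance, CustomerID, OfficerID, OpenDate} = {AcctType, Balance, OpenDate}, not the whole set, so AcctType -> Balance, OpenDate violates BCNF; decompose into {AcctType, Balance, OpenDate} and {AcctType, Amount, CustomerID, OfficerID}.
{AcctType, Balance, OpenDate}: every determinant is a superkey — BCNF.
{AcctType, Amount, CustomerID, OfficerID}: every determinant is a superkey — BCNF.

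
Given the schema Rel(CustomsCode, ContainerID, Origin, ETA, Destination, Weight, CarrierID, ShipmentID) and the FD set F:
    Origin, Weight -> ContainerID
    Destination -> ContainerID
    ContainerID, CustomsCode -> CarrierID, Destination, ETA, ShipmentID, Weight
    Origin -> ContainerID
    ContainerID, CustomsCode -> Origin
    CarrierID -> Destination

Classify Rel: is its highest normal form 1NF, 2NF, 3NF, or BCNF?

3NF

Candidate keys: {CarrierID, CustomsCode}, {ContainerID, CustomsCode}, {CustomsCode, Destination}, {CustomsCode, Origin}. Prime attributes: {CarrierID, ContainerID, CustomsCode, Destination, Origin}.
For Origin, Weight -> ContainerID we have {Origin, Weight}⁺ = {ContainerID, Origin, Weight}; {Origin, Weight} is not a superkey, so BCNF fails.
Its right-hand attributes {ContainerID} are all prime, as are those of every other non-superkey FD — the relation is in 3NF.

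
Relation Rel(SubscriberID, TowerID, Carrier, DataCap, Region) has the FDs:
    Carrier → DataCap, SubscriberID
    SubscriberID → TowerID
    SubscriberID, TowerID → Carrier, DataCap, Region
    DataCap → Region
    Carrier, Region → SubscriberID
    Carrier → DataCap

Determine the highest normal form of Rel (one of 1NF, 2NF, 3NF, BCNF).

Candidate keys: {Carrier}, {SubscriberID}. Prime attributes: {Carrier, SubscriberID}.
DataCap → Region breaks BCNF: {DataCap}⁺ = {DataCap, Region}, so {DataCap} is not a superkey.
Because {Region} is non-prime and the left side of DataCap → Region is not a superkey, the relation is not in 3NF.
With only single-attribute keys there can be no partial dependency, so 2NF holds.

2NF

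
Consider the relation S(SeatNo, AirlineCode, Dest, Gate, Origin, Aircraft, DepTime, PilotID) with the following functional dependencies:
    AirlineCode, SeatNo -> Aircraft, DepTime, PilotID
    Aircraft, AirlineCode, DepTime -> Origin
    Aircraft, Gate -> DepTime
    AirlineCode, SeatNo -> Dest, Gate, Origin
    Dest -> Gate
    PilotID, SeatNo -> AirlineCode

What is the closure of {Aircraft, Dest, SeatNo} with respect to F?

Start with {Aircraft, Dest, SeatNo}.
Dest -> Gate applies; add {Gate} → now {Aircraft, Dest, Gate, SeatNo}.
Aircraft, Gate -> DepTime applies; add {DepTime} → now {Aircraft, DepTime, Dest, Gate, SeatNo}.
No further FD applies.

{Aircraft, DepTime, Dest, Gate, SeatNo}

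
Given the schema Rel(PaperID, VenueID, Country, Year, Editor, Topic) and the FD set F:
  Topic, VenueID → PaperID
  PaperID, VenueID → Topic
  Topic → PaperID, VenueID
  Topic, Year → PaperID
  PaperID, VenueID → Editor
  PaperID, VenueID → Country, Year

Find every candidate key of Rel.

{Topic} is a candidate key since {Topic}⁺ = {Country, Editor, PaperID, Topic, VenueID, Year} covers every attribute.
{PaperID, VenueID} is a candidate key since {PaperID, VenueID}⁺ = {Country, Editor, PaperID, Topic, VenueID, Year} covers every attribute.
No proper subset of any of these is a key, and no other minimal superkey exists.

{PaperID, VenueID}, {Topic}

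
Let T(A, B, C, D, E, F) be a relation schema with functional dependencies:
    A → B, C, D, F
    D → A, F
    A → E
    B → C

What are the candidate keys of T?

{A}⁺ = {A, B, C, D, E, F} — all of the relation — so {A} is a candidate key.
{D}⁺ = {A, B, C, D, E, F} — all of the relation — so {D} is a candidate key.
Any other superkey properly contains one of these, so there are no further candidate keys.

{A}, {D}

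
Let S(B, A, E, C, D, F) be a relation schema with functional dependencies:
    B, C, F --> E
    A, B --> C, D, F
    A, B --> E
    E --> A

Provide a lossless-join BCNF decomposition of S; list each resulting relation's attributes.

{A, E}; {B, C, D, E, F}

Candidate keys of the original relation: {A, B}, {B, C, F}, {B, E}.
{A, B, C, D, E, F}: {E} determines {A, E} here but is not a superkey — split on E --> A, giving {A, E} and {B, C, D, E, F}.
{A, E}: every determinant is a superkey — BCNF.
{B, C, D, E, F}: every determinant is a superkey — BCNF.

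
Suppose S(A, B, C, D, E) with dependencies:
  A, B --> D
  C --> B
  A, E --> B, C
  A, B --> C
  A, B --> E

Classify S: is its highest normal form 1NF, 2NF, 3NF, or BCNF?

3NF

Candidate keys: {A, B}, {A, C}, {A, E}. Prime attributes: {A, B, C, E}.
For C --> B we have {C}⁺ = {B, C}; {C} is not a superkey, so BCNF fails.
But every attribute on its right side ({B}) is prime, and the same holds for every other non-superkey FD, so 3NF still holds.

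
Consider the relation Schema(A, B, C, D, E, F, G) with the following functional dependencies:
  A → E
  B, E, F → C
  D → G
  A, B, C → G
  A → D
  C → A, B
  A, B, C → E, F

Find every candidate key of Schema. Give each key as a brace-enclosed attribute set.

{C}⁺ = {A, B, C, D, E, F, G}, which is every attribute, so {C} is a candidate key.
{A, B, F}⁺ = {A, B, C, D, E, F, G}, which is every attribute, so {A, B, F} is a candidate key.
{B, E, F}⁺ = {A, B, C, D, E, F, G}, which is every attribute, so {B, E, F} is a candidate key.
Any other superkey properly contains one of these, so there are no further candidate keys.

{A, B, F}, {B, E, F}, {C}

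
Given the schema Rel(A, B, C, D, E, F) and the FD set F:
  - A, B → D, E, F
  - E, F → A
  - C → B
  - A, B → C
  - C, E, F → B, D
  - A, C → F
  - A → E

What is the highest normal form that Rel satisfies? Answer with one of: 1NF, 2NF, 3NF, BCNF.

3NF

Candidate keys: {A, B}, {A, C}, {B, E, F}, {C, E, F}. Prime attributes: {A, B, C, E, F}.
For E, F → A we have {E, F}⁺ = {A, E, F}; {E, F} is not a superkey, so BCNF fails.
Its right-hand attributes {A} are all prime, as are those of every other non-superkey FD — the relation is in 3NF.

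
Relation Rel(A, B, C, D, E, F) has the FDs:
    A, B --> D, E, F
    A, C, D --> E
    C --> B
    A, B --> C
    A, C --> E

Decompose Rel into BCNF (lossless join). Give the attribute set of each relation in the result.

{A, C, D, E, F}; {B, C}

Candidate keys of the original relation: {A, B}, {A, C}.
Within {A, B, C, D, E, F}: {C}⁺ ∩ {A, B, C, D, E, F} = {B, C}, not the whole set, so C --> B violates BCNF; decompose into {B, C} and {A, C, D, E, F}.
{B, C} has no BCNF violation.
{A, C, D, E, F} has no BCNF violation.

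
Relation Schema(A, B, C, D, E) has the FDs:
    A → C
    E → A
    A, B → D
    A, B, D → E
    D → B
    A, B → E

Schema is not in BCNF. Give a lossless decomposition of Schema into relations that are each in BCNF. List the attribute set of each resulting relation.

Candidate keys of the original relation: {A, B}, {A, D}, {B, E}, {D, E}.
Within {A, B, C, D, E}: {A}⁺ ∩ {A, B, C, D, E} = {A, C}, not the whole set, so A → C violates BCNF; decompose into {A, C} and {A, B, D, E}.
{A, C} is in BCNF.
Within {A, B, D, E}: {E}⁺ ∩ {A, B, D, E} = {A, E}, not the whole set, so E → A violates BCNF; decompose into {A, E} and {B, D, E}.
{A, E} is in BCNF.
Within {B, D, E}: {D}⁺ ∩ {B, D, E} = {B, D}, not the whole set, so D → B violates BCNF; decompose into {B, D} and {D, E}.
{B, D} is in BCNF.
{D, E} is in BCNF.

{A, C}; {A, E}; {B, D}; {D, E}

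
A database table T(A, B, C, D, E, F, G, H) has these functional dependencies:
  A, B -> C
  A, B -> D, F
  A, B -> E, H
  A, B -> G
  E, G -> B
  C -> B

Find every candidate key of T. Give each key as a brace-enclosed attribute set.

{A, B}, {A, C}, {A, E, G}

No FD produces {A}, so it must be in every candidate key.
{A, B}⁺ = {A, B, C, D, E, F, G, H} — all of the relation — so {A, B} is a candidate key.
{A, C}⁺ = {A, B, C, D, E, F, G, H} — all of the relation — so {A, C} is a candidate key.
{A, E, G}⁺ = {A, B, C, D, E, F, G, H} — all of the relation — so {A, E, G} is a candidate key.
These are minimal and exhaustive — every other superkey contains one of them.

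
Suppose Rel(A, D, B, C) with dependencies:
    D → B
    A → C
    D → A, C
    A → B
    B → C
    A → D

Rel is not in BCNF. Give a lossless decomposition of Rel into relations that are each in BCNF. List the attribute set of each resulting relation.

{A, B, D}; {B, C}

Candidate keys of the original relation: {A}, {D}.
{A, B, C, D}: {B} determines {B, C} here but is not a superkey — split on B → C, giving {B, C} and {A, B, D}.
{B, C}: every determinant is a superkey — BCNF.
{A, B, D}: every determinant is a superkey — BCNF.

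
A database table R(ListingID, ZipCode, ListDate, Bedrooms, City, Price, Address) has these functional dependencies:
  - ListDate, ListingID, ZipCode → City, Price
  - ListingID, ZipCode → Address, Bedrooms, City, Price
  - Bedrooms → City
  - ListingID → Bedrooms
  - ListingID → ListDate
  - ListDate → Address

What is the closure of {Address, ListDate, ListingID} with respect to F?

{Address, Bedrooms, City, ListDate, ListingID}

Start with {Address, ListDate, ListingID}.
ListingID → Bedrooms applies; add {Bedrooms} → now {Address, Bedrooms, ListDate, ListingID}.
Bedrooms → City applies; add {City} → now {Address, Bedrooms, City, ListDate, ListingID}.
No further FD applies.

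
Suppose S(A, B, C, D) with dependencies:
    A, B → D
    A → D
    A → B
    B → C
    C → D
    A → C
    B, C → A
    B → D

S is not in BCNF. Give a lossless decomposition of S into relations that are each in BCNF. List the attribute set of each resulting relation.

Candidate keys of the original relation: {A}, {B}.
In {A, B, C, D}, {C} is not a superkey ({C}⁺ restricted to this set is {C, D}), so split on C → D into {C, D} and {A, B, C}.
{C, D} is in BCNF.
{A, B, C} is in BCNF.

{A, B, C}; {C, D}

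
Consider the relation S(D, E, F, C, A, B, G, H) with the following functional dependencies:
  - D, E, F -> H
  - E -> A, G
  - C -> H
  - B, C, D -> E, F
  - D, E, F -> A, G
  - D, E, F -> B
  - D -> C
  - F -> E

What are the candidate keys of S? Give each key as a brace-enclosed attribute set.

{B, D}, {D, F}

No FD produces {D}, so it must be in every candidate key.
{B, D}⁺ = {A, B, C, D, E, F, G, H} — all of the relation — so {B, D} is a candidate key.
{D, F}⁺ = {A, B, C, D, E, F, G, H} — all of the relation — so {D, F} is a candidate key.
No proper subset of any of these is a key, and no other minimal superkey exists.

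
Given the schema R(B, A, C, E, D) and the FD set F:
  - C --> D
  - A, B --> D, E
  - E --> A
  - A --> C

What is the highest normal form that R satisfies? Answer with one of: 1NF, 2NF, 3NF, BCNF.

Candidate keys: {A, B}, {B, E}. Prime attributes: {A, B, E}.
For C --> D we have {C}⁺ = {C, D}; {C} is not a superkey, so BCNF fails.
C --> D has non-prime {D} on the right and a non-superkey on the left, so 3NF fails.
{A} is a proper subset of the key {A, B}, and {A}⁺ contains the non-prime attributes {C, D} — a partial dependency, so 2NF is violated.

1NF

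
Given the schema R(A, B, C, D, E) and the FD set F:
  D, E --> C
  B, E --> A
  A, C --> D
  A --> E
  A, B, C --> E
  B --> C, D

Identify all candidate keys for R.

{A, B}, {B, E}

{B} never appears on the right of any FD, so every key must include it.
Closure of {A, B} is {A, B, C, D, E}, the whole schema; {A, B} is a candidate key.
Closure of {B, E} is {A, B, C, D, E}, the whole schema; {B, E} is a candidate key.
No proper subset of any of these is a key, and no other minimal superkey exists.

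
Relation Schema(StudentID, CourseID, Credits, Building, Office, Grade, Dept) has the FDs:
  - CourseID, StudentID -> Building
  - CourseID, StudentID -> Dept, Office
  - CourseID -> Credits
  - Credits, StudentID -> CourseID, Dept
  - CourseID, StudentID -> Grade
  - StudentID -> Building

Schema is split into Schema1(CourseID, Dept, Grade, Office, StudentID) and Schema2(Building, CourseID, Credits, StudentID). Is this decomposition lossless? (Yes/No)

The shared attributes are {CourseID, StudentID} and {CourseID, StudentID}⁺ = {Building, CourseID, Credits, Dept, Grade, Office, StudentID}.
Schema1 is contained in that closure, so Schema1 ∩ Schema2 -> Schema1 holds and the join is lossless.

Yes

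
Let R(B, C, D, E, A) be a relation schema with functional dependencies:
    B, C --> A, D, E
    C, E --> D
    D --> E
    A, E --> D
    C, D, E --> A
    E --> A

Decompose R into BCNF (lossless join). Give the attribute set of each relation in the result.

Candidate key of the original relation: {B, C}.
In {A, B, C, D, E}, {C, E} is not a superkey ({C, E}⁺ restricted to this set is {A, C, D, E}), so split on C, E --> A, D into {A, C, D, E} and {B, C, E}.
In {A, C, D, E}, {D} is not a superkey ({D}⁺ restricted to this set is {A, D, E}), so split on D --> A, E into {A, D, E} and {C, D}.
{A, D, E} is in BCNF.
{C, D} is in BCNF.
{B, C, E} is in BCNF.

{A, D, E}; {B, C, E}; {C, D}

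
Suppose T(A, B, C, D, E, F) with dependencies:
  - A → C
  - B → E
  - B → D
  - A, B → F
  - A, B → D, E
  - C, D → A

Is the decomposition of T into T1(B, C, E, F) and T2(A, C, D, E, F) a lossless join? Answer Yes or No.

The shared attributes are {C, E, F} and {C, E, F}⁺ = {C, E, F}.
Neither T1 nor T2 is contained in that closure, so the decomposition is lossy.

No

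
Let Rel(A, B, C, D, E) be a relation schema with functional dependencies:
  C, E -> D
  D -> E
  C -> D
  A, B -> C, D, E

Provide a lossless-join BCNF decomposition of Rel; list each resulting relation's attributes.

{A, B, C}; {C, D}; {C, E}; {D, E}

Candidate key of the original relation: {A, B}.
{A, B, C, D, E}: {C, E} determines {C, D, E} here but is not a superkey — split on C, E -> D, giving {C, D, E} and {A, B, C, E}.
{C, D, E}: {D} determines {D, E} here but is not a superkey — split on D -> E, giving {D, E} and {C, D}.
{D, E} has no BCNF violation.
{C, D} has no BCNF violation.
{A, B, C, E}: {C} determines {C, E} here but is not a superkey — split on C -> E, giving {C, E} and {A, B, C}.
{C, E} has no BCNF violation.
{A, B, C} has no BCNF violation.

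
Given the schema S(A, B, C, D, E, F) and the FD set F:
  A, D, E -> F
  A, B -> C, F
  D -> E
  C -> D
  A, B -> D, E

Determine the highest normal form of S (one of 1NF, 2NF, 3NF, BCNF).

2NF

Candidate key: {A, B}. Prime attributes: {A, B}.
A, D, E -> F: {A, D, E}⁺ = {A, D, E, F}, which is not all of the attributes, so the left side is not a superkey — BCNF is violated.
Because {F} is non-prime and the left side of A, D, E -> F is not a superkey, the relation is not in 3NF.
Checking every proper subset of each key, none determines a non-prime attribute — 2NF is satisfied.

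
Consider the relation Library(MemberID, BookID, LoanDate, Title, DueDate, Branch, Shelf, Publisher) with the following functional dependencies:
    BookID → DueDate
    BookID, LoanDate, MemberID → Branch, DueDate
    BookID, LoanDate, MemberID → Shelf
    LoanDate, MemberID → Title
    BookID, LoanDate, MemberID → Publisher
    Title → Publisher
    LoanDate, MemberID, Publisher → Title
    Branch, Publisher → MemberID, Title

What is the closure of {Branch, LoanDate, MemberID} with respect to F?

Start with {Branch, LoanDate, MemberID}.
LoanDate, MemberID → Title applies; add {Title} → now {Branch, LoanDate, MemberID, Title}.
Title → Publisher applies; add {Publisher} → now {Branch, LoanDate, MemberID, Publisher, Title}.
No further FD applies.

{Branch, LoanDate, MemberID, Publisher, Title}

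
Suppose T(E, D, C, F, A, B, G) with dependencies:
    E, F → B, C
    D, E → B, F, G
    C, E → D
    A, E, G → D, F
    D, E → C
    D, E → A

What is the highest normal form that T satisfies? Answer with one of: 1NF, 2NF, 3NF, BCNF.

Candidate keys: {A, E, G}, {C, E}, {D, E}, {E, F}. Prime attributes: {A, C, D, E, F, G}.
The left-hand side of every FD is a superkey, so BCNF is satisfied.

BCNF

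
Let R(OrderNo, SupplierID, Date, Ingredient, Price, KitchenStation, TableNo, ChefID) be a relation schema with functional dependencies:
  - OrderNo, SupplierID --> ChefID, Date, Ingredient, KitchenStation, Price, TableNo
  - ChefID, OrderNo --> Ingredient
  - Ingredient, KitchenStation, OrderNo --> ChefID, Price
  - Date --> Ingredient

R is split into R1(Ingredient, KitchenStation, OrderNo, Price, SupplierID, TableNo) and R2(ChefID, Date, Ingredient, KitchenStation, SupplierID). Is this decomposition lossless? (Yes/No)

No

Common attributes: {Ingredient, KitchenStation, SupplierID}; their closure is {Ingredient, KitchenStation, SupplierID}.
The closure covers neither R1 nor R2 entirely; the join is not lossless.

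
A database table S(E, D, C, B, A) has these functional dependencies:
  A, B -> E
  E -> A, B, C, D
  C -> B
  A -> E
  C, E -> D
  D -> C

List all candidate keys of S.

{A}, {E}

{A}⁺ = {A, B, C, D, E} — all of the relation — so {A} is a candidate key.
{E}⁺ = {A, B, C, D, E} — all of the relation — so {E} is a candidate key.
These are minimal and exhaustive — every other superkey contains one of them.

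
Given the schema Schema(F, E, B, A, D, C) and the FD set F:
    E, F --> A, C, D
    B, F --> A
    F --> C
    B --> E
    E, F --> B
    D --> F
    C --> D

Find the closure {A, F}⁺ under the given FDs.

{A, C, D, F}

Start with {A, F}.
F --> C applies; add {C} → now {A, C, F}.
C --> D applies; add {D} → now {A, C, D, F}.
No further FD applies.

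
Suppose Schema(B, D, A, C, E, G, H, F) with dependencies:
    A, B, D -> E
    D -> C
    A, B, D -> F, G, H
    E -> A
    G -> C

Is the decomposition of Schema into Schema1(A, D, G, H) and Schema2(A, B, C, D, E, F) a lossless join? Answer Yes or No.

No

The shared attributes are {A, D} and {A, D}⁺ = {A, C, D}.
Neither Schema1 nor Schema2 is contained in that closure, so the decomposition is lossy.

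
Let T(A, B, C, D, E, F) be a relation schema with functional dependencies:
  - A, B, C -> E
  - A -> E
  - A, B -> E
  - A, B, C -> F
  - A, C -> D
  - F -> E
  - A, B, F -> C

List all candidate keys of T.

{A, B, C}, {A, B, F}

{A, B} never appear on the right of any FD, so every key must include all of them.
{A, B, C} is a candidate key since {A, B, C}⁺ = {A, B, C, D, E, F} covers every attribute.
{A, B, F} is a candidate key since {A, B, F}⁺ = {A, B, C, D, E, F} covers every attribute.
These are minimal and exhaustive — every other superkey contains one of them.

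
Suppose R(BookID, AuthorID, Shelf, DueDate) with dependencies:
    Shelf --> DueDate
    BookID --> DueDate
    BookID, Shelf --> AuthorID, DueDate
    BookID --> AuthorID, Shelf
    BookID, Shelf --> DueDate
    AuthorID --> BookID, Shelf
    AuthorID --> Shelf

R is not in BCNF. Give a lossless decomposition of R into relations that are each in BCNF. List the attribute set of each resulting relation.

{AuthorID, BookID, Shelf}; {DueDate, Shelf}

Candidate keys of the original relation: {AuthorID}, {BookID}.
In {AuthorID, BookID, DueDate, Shelf}, {Shelf} is not a superkey ({Shelf}⁺ restricted to this set is {DueDate, Shelf}), so split on Shelf --> DueDate into {DueDate, Shelf} and {AuthorID, BookID, Shelf}.
{DueDate, Shelf} is in BCNF.
{AuthorID, BookID, Shelf} is in BCNF.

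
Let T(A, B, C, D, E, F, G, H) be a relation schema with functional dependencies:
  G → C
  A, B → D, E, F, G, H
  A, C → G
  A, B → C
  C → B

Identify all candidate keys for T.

No FD produces {A}, so it must be in every candidate key.
Closure of {A, B} is {A, B, C, D, E, F, G, H}, the whole schema; {A, B} is a candidate key.
Closure of {A, C} is {A, B, C, D, E, F, G, H}, the whole schema; {A, C} is a candidate key.
Closure of {A, G} is {A, B, C, D, E, F, G, H}, the whole schema; {A, G} is a candidate key.
Any other superkey properly contains one of these, so there are no further candidate keys.

{A, B}, {A, C}, {A, G}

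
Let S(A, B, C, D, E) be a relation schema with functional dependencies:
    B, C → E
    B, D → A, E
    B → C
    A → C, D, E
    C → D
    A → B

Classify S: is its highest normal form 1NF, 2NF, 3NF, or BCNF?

2NF

Candidate keys: {A}, {B}. Prime attributes: {A, B}.
C → D breaks BCNF: {C}⁺ = {C, D}, so {C} is not a superkey.
C → D has non-prime {D} on the right and a non-superkey on the left, so 3NF fails.
All keys have size 1, which rules out partial dependencies — 2NF is satisfied.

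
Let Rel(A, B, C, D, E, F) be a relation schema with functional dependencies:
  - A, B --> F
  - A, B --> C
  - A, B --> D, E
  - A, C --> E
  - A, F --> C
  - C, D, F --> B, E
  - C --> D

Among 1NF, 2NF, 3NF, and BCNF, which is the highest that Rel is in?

2NF

Candidate keys: {A, B}, {A, F}. Prime attributes: {A, B, F}.
A, C --> E breaks BCNF: {A, C}⁺ = {A, C, D, E}, so {A, C} is not a superkey.
Because {E} is non-prime and the left side of A, C --> E is not a superkey, the relation is not in 3NF.
No proper subset of a key has a non-prime attribute in its closure, so there is no partial dependency; 2NF holds.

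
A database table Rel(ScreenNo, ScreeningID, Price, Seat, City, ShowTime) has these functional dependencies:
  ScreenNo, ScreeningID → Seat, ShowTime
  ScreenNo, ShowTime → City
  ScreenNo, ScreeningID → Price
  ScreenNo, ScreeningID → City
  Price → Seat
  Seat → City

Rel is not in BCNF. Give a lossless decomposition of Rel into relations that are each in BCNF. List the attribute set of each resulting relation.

Candidate key of the original relation: {ScreenNo, ScreeningID}.
{City, Price, ScreenNo, ScreeningID, Seat, ShowTime}: {ScreenNo, ShowTime} determines {City, ScreenNo, ShowTime} here but is not a superkey — split on ScreenNo, ShowTime → City, giving {City, ScreenNo, ShowTime} and {Price, ScreenNo, ScreeningID, Seat, ShowTime}.
{City, ScreenNo, ShowTime} has no BCNF violation.
{Price, ScreenNo, ScreeningID, Seat, ShowTime}: {Price} determines {Price, Seat} here but is not a superkey — split on Price → Seat, giving {Price, Seat} and {Price, ScreenNo, ScreeningID, ShowTime}.
{Price, Seat} has no BCNF violation.
{Price, ScreenNo, ScreeningID, ShowTime} has no BCNF violation.

{City, ScreenNo, ShowTime}; {Price, ScreenNo, ScreeningID, ShowTime}; {Price, Seat}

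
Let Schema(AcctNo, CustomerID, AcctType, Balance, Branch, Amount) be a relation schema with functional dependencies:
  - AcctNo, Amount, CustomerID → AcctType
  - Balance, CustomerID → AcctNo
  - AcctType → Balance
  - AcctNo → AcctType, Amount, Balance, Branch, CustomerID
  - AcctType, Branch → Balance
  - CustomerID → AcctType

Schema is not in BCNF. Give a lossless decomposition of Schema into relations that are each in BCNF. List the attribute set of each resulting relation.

{AcctNo, AcctType, Amount, Branch, CustomerID}; {AcctType, Balance}

Candidate keys of the original relation: {AcctNo}, {CustomerID}.
Within {AcctNo, AcctType, Amount, Balance, Branch, CustomerID}: {AcctType}⁺ ∩ {AcctNo, AcctType, Amount, Balance, Branch, CustomerID} = {AcctType, Balance}, not the whole set, so AcctType → Balance violates BCNF; decompose into {AcctType, Balance} and {AcctNo, AcctType, Amount, Branch, CustomerID}.
{AcctType, Balance} is in BCNF.
{AcctNo, AcctType, Amount, Branch, CustomerID} is in BCNF.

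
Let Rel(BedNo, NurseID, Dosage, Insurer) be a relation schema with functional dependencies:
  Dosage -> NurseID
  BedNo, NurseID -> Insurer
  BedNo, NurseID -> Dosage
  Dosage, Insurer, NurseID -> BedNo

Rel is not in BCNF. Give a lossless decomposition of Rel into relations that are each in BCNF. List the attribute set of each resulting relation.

Candidate keys of the original relation: {BedNo, Dosage}, {BedNo, NurseID}, {Dosage, Insurer}.
{BedNo, Dosage, Insurer, NurseID}: {Dosage} determines {Dosage, NurseID} here but is not a superkey — split on Dosage -> NurseID, giving {Dosage, NurseID} and {BedNo, Dosage, Insurer}.
{Dosage, NurseID} has no BCNF violation.
{BedNo, Dosage, Insurer} has no BCNF violation.

{BedNo, Dosage, Insurer}; {Dosage, NurseID}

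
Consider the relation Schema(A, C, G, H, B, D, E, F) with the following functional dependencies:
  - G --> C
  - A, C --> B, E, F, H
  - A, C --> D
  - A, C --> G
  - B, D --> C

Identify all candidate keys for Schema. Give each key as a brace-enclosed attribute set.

No FD produces {A}, so it must be in every candidate key.
Closure of {A, C} is {A, B, C, D, E, F, G, H}, the whole schema; {A, C} is a candidate key.
Closure of {A, G} is {A, B, C, D, E, F, G, H}, the whole schema; {A, G} is a candidate key.
Closure of {A, B, D} is {A, B, C, D, E, F, G, H}, the whole schema; {A, B, D} is a candidate key.
No proper subset of any of these is a key, and no other minimal superkey exists.

{A, B, D}, {A, C}, {A, G}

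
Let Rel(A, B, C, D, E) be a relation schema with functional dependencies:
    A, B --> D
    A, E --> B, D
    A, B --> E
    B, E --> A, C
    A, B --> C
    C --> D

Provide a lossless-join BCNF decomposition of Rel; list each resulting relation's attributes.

Candidate keys of the original relation: {A, B}, {A, E}, {B, E}.
Within {A, B, C, D, E}: {C}⁺ ∩ {A, B, C, D, E} = {C, D}, not the whole set, so C --> D violates BCNF; decompose into {C, D} and {A, B, C, E}.
{C, D}: every determinant is a superkey — BCNF.
{A, B, C, E}: every determinant is a superkey — BCNF.

{A, B, C, E}; {C, D}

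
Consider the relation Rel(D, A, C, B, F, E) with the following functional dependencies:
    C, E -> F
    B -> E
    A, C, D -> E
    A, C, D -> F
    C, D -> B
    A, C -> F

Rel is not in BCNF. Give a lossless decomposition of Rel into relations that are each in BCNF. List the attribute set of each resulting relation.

{A, C, D}; {B, C, D}; {B, E}; {C, E, F}

Candidate key of the original relation: {A, C, D}.
Within {A, B, C, D, E, F}: {C, E}⁺ ∩ {A, B, C, D, E, F} = {C, E, F}, not the whole set, so C, E -> F violates BCNF; decompose into {C, E, F} and {A, B, C, D, E}.
{C, E, F} is in BCNF.
Within {A, B, C, D, E}: {B}⁺ ∩ {A, B, C, D, E} = {B, E}, not the whole set, so B -> E violates BCNF; decompose into {B, E} and {A, B, C, D}.
{B, E} is in BCNF.
Within {A, B, C, D}: {C, D}⁺ ∩ {A, B, C, D} = {B, C, D}, not the whole set, so C, D -> B violates BCNF; decompose into {B, C, D} and {A, C, D}.
{B, C, D} is in BCNF.
{A, C, D} is in BCNF.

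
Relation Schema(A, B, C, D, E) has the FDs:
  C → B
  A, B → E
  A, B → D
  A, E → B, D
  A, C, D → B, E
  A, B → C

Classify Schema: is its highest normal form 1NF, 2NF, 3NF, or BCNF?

3NF

Candidate keys: {A, B}, {A, C}, {A, E}. Prime attributes: {A, B, C, E}.
C → B: {C}⁺ = {B, C}, which is not all of the attributes, so the left side is not a superkey — BCNF is violated.
But every attribute on its right side ({B}) is prime, and the same holds for every other non-superkey FD, so 3NF still holds.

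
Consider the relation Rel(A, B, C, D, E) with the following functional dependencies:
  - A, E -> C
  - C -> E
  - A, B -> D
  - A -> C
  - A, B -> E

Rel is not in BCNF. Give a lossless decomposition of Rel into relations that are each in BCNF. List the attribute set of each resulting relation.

{A, B, D}; {A, C}; {A, E}; {C, E}

Candidate key of the original relation: {A, B}.
In {A, B, C, D, E}, {A, E} is not a superkey ({A, E}⁺ restricted to this set is {A, C, E}), so split on A, E -> C into {A, C, E} and {A, B, D, E}.
In {A, C, E}, {C} is not a superkey ({C}⁺ restricted to this set is {C, E}), so split on C -> E into {C, E} and {A, C}.
{C, E} has no BCNF violation.
{A, C} has no BCNF violation.
In {A, B, D, E}, {A} is not a superkey ({A}⁺ restricted to this set is {A, E}), so split on A -> E into {A, E} and {A, B, D}.
{A, E} has no BCNF violation.
{A, B, D} has no BCNF violation.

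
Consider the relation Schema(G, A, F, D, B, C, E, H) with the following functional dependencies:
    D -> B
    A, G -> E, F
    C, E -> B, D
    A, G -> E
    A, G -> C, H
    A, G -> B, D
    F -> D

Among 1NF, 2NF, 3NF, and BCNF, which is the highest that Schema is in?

Candidate key: {A, G}. Prime attributes: {A, G}.
For D -> B we have {D}⁺ = {B, D}; {D} is not a superkey, so BCNF fails.
Because {B} is non-prime and the left side of D -> B is not a superkey, the relation is not in 3NF.
No non-prime attribute depends on a proper subset of any candidate key, so 2NF holds.

2NF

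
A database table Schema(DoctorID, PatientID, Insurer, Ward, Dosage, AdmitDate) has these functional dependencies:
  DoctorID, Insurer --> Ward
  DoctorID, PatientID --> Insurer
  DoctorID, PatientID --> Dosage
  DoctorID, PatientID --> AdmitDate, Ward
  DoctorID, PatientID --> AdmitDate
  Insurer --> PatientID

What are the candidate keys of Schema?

{DoctorID, Insurer}, {DoctorID, PatientID}

No FD produces {DoctorID}, so it must be in every candidate key.
{DoctorID, Insurer}⁺ = {AdmitDate, DoctorID, Dosage, Insurer, PatientID, Ward}, which is every attribute, so {DoctorID, Insurer} is a candidate key.
{DoctorID, PatientID}⁺ = {AdmitDate, DoctorID, Dosage, Insurer, PatientID, Ward}, which is every attribute, so {DoctorID, PatientID} is a candidate key.
No proper subset of any of these is a key, and no other minimal superkey exists.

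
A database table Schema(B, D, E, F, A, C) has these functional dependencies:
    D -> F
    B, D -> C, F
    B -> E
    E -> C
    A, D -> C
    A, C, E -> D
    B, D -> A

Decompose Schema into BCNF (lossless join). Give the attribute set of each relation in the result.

{A, B, D}; {B, E}; {C, E}; {D, F}

Candidate keys of the original relation: {A, B}, {B, D}.
Within {A, B, C, D, E, F}: {D}⁺ ∩ {A, B, C, D, E, F} = {D, F}, not the whole set, so D -> F violates BCNF; decompose into {D, F} and {A, B, C, D, E}.
{D, F} has no BCNF violation.
Within {A, B, C, D, E}: {B}⁺ ∩ {A, B, C, D, E} = {B, C, E}, not the whole set, so B -> C, E violates BCNF; decompose into {B, C, E} and {A, B, D}.
Within {B, C, E}: {E}⁺ ∩ {B, C, E} = {C, E}, not the whole set, so E -> C violates BCNF; decompose into {C, E} and {B, E}.
{C, E} has no BCNF violation.
{B, E} has no BCNF violation.
{A, B, D} has no BCNF violation.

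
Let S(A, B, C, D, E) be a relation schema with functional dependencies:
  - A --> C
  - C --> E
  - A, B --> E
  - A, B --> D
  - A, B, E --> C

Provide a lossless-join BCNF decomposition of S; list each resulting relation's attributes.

{A, B, D}; {A, C}; {C, E}

Candidate key of the original relation: {A, B}.
{A, B, C, D, E}: {A} determines {A, C, E} here but is not a superkey — split on A --> C, E, giving {A, C, E} and {A, B, D}.
{A, C, E}: {C} determines {C, E} here but is not a superkey — split on C --> E, giving {C, E} and {A, C}.
{C, E} is in BCNF.
{A, C} is in BCNF.
{A, B, D} is in BCNF.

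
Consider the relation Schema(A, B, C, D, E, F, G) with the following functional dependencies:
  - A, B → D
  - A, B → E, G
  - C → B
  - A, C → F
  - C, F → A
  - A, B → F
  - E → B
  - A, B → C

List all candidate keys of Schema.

{A, B}, {A, C}, {A, E}, {C, F}

{A, B}⁺ = {A, B, C, D, E, F, G}, which is every attribute, so {A, B} is a candidate key.
{A, C}⁺ = {A, B, C, D, E, F, G}, which is every attribute, so {A, C} is a candidate key.
{A, E}⁺ = {A, B, C, D, E, F, G}, which is every attribute, so {A, E} is a candidate key.
{C, F}⁺ = {A, B, C, D, E, F, G}, which is every attribute, so {C, F} is a candidate key.
Any other superkey properly contains one of these, so there are no further candidate keys.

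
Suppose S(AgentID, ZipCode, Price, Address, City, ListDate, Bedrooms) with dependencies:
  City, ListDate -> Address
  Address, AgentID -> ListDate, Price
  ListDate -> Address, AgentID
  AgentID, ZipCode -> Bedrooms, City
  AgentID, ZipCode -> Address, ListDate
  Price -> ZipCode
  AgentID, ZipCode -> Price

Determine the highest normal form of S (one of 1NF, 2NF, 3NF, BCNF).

3NF

Candidate keys: {Address, AgentID}, {AgentID, Price}, {AgentID, ZipCode}, {ListDate}. Prime attributes: {Address, AgentID, ListDate, Price, ZipCode}.
For Price -> ZipCode we have {Price}⁺ = {Price, ZipCode}; {Price} is not a superkey, so BCNF fails.
Its right-hand attributes {ZipCode} are all prime, as are those of every other non-superkey FD — the relation is in 3NF.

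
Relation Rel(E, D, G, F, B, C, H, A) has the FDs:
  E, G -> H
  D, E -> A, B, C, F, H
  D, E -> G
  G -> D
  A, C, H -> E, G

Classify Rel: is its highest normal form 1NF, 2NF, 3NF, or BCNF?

3NF

Candidate keys: {A, C, H}, {D, E}, {E, G}. Prime attributes: {A, C, D, E, G, H}.
G -> D: {G}⁺ = {D, G}, which is not all of the attributes, so the left side is not a superkey — BCNF is violated.
Since {D} ⊆ prime attributes and every other non-superkey FD also has a prime right side, the schema is in 3NF.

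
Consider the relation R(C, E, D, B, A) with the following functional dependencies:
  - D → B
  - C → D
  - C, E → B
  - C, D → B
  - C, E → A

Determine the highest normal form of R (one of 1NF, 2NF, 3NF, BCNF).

1NF

Candidate key: {C, E}. Prime attributes: {C, E}.
D → B breaks BCNF: {D}⁺ = {B, D}, so {D} is not a superkey.
D → B determines the non-prime attribute {B} from a non-superkey — 3NF is violated.
The proper key subset {C} of {C, E} determines non-prime {B, D}, so the relation is not even in 2NF.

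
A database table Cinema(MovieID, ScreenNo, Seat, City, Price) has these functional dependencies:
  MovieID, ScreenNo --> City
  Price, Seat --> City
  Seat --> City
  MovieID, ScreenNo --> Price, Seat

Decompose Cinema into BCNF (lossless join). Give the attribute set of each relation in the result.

Candidate key of the original relation: {MovieID, ScreenNo}.
{City, MovieID, Price, ScreenNo, Seat}: {Price, Seat} determines {City, Price, Seat} here but is not a superkey — split on Price, Seat --> City, giving {City, Price, Seat} and {MovieID, Price, ScreenNo, Seat}.
{City, Price, Seat}: {Seat} determines {City, Seat} here but is not a superkey — split on Seat --> City, giving {City, Seat} and {Price, Seat}.
{City, Seat} is in BCNF.
{Price, Seat} is in BCNF.
{MovieID, Price, ScreenNo, Seat} is in BCNF.

{City, Seat}; {MovieID, Price, ScreenNo, Seat}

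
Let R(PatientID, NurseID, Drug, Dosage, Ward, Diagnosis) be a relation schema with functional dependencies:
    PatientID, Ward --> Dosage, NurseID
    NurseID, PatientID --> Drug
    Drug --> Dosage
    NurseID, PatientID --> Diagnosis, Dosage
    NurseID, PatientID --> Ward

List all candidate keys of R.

{NurseID, PatientID}, {PatientID, Ward}

No FD produces {PatientID}, so it must be in every candidate key.
Closure of {NurseID, PatientID} is {Diagnosis, Dosage, Drug, NurseID, PatientID, Ward}, the whole schema; {NurseID, PatientID} is a candidate key.
Closure of {PatientID, Ward} is {Diagnosis, Dosage, Drug, NurseID, PatientID, Ward}, the whole schema; {PatientID, Ward} is a candidate key.
These are minimal and exhaustive — every other superkey contains one of them.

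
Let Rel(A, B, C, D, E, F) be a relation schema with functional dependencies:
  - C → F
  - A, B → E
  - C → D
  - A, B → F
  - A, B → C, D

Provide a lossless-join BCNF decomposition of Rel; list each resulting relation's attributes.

Candidate key of the original relation: {A, B}.
In {A, B, C, D, E, F}, {C} is not a superkey ({C}⁺ restricted to this set is {C, D, F}), so split on C → D, F into {C, D, F} and {A, B, C, E}.
{C, D, F}: every determinant is a superkey — BCNF.
{A, B, C, E}: every determinant is a superkey — BCNF.

{A, B, C, E}; {C, D, F}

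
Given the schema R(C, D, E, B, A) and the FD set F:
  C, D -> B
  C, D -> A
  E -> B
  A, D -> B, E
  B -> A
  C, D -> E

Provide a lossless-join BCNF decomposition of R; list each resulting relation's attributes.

Candidate key of the original relation: {C, D}.
Within {A, B, C, D, E}: {E}⁺ ∩ {A, B, C, D, E} = {A, B, E}, not the whole set, so E -> A, B violates BCNF; decompose into {A, B, E} and {C, D, E}.
Within {A, B, E}: {B}⁺ ∩ {A, B, E} = {A, B}, not the whole set, so B -> A violates BCNF; decompose into {A, B} and {B, E}.
{A, B} is in BCNF.
{B, E} is in BCNF.
{C, D, E} is in BCNF.

{A, B}; {B, E}; {C, D, E}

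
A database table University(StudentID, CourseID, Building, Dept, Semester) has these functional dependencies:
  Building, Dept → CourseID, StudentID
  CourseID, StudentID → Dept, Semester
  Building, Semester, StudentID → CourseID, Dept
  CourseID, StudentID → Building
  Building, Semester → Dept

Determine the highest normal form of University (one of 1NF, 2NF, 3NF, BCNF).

Candidate keys: {Building, Dept}, {Building, Semester}, {CourseID, StudentID}. Prime attributes: {Building, CourseID, Dept, Semester, StudentID}.
Every FD has a superkey on the left, so the relation is in BCNF.

BCNF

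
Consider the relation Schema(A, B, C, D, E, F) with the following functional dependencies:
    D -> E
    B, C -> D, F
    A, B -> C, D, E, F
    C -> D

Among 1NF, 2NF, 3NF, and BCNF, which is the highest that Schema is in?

2NF

Candidate key: {A, B}. Prime attributes: {A, B}.
For D -> E we have {D}⁺ = {D, E}; {D} is not a superkey, so BCNF fails.
Because {E} is non-prime and the left side of D -> E is not a superkey, the relation is not in 3NF.
No proper subset of a key has a non-prime attribute in its closure, so there is no partial dependency; 2NF holds.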